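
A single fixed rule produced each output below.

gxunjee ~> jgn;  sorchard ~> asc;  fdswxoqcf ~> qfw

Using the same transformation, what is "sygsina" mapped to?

iss

The rule is to move the last 3 characters to the front (rotate right by 3), then keep one character in every 3, starting at position 1 (positions 1st, 4th, 7th, ...).
"sygsina" → "inasygs" → "iss".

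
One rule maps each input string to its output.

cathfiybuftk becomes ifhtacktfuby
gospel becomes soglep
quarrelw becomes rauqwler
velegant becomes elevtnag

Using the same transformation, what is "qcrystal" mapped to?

yrcqlats

What's happening: reverse the string, then swap the front and back halves of the string.
"qcrystal" → "yrcqlats".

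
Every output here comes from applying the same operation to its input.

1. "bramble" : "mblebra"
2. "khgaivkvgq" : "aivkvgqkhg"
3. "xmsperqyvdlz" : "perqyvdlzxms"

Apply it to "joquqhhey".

uqhheyjoq

In each case the input is transformed by: move the first 3 characters to the end (rotate left by 3).
So "joquqhhey" becomes "uqhheyjoq".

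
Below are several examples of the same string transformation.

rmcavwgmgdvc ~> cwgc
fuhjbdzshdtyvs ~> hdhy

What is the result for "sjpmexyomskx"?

pxmx

Looking at the pairs, the operation is to keep one character in every 3, starting at position 3 (positions 3rd, 6th, 9th, ...).
For "sjpmexyomskx" the result is "pxmx".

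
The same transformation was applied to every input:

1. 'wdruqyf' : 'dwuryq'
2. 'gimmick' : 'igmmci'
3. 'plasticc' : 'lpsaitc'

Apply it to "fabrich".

Each output is the input with this applied: swap each adjacent pair of characters (1↔2, 3↔4, ...), then delete the last character.
Working it through for "fabrich": intermediate "afrbcih", final "afrbci".

afrbci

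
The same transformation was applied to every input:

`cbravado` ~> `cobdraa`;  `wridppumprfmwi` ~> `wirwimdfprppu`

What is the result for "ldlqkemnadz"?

The transformation: take characters alternately from the front and the back (1st, last, 2nd, 2nd-last, ...), then delete the last character.
For "ldlqkemnadz", step one produces "lzddlaqnkme"; step two turns that into "lzddlaqnkm".

lzddlaqnkm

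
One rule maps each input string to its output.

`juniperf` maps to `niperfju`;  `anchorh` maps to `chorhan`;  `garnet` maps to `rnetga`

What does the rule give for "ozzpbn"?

zpbnoz

The rule is to move the first 2 characters to the end (rotate left by 2).
For "ozzpbn" the result is "zpbnoz".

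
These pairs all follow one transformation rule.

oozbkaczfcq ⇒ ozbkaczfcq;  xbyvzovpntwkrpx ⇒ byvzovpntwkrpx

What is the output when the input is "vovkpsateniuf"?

ovkpsateniuf

Rule — delete the first character.
Applying that to "vovkpsateniuf" gives "ovkpsateniuf".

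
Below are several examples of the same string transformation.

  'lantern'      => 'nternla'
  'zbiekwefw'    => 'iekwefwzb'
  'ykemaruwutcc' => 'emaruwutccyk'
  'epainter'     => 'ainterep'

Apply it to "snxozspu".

xozspusn

The pattern: move the first 2 characters to the end (rotate left by 2).
So "snxozspu" becomes "xozspusn".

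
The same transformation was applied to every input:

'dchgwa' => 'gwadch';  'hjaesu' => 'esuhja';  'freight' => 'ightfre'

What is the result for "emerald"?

Looking at the pairs, the operation is to move the first 3 characters to the end (rotate left by 3).
"emerald" → "raldeme".

raldeme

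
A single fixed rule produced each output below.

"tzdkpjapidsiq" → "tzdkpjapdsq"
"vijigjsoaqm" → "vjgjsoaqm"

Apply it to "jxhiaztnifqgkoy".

What's happening: remove every "i".
Doing the same to "jxhiaztnifqgkoy": "jxhaztnfqgkoy".

jxhaztnfqgkoy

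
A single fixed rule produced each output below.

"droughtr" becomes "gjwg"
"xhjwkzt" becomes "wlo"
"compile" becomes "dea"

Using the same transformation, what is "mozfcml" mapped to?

dub

What's happening: shift every letter 11 places backward in the alphabet (wrapping around), then keep every other character starting from the second (positions 2nd, 4th, 6th, ...).
On "mozfcml": the first step gives "bdourba", and the second then gives "dub".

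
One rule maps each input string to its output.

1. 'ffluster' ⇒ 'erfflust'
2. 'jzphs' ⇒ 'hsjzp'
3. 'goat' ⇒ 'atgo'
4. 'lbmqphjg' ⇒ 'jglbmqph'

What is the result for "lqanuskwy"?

wylqanusk

The pattern: move the last 2 characters to the front (rotate right by 2).
On "lqanuskwy" that produces "wylqanusk".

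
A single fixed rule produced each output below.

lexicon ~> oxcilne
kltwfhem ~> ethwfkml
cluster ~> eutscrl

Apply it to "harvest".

Each output is the input with this applied: take characters alternately from the front and the back (1st, last, 2nd, 2nd-last, ...), then move the first 3 characters to the end (rotate left by 3).
Applying both steps to "harvest": "htasrev", then "srevhta".

srevhta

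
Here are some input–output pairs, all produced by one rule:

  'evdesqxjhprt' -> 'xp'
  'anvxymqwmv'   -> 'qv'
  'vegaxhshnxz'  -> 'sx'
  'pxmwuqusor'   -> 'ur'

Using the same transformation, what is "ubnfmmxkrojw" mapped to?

The rule is to keep one character in every 3, starting at position 1 (positions 1st, 4th, 7th, ...), then delete the first 2 characters.
"ubnfmmxkrojw" → "ufxo" → "xo".

xo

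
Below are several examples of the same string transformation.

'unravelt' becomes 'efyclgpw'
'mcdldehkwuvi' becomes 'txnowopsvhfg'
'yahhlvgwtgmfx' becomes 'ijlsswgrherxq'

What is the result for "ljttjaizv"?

gwueeultk

Each output is the input with this applied: move the last character to the front, then shift every letter 11 places forward in the alphabet (wrapping around).
Working it through for "ljttjaizv": intermediate "vljttjaiz", final "gwueeultk".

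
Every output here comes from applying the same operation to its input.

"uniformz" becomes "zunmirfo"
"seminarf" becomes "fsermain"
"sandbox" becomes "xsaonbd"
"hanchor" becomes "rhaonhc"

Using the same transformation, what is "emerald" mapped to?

Each output is the input with this applied: swap the first and last characters, then take characters alternately from the front and the back (1st, last, 2nd, 2nd-last, ...).
For "emerald" the result is "demlear".

demlear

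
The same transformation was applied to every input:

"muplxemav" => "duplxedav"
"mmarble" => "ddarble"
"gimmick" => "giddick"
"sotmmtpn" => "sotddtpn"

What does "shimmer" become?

The transformation: replace every "m" with "d".
So "shimmer" becomes "shidder".

shidder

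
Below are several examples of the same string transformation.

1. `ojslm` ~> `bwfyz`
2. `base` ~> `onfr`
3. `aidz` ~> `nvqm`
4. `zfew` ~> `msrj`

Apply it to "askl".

The transformation: shift every letter 13 places forward in the alphabet (wrapping around) — i.e. ROT13.
So "askl" becomes "nfxy".

nfxy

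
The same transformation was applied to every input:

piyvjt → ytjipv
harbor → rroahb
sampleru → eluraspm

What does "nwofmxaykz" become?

myazkwnfox

The rule is to swap each adjacent pair of characters (1↔2, 3↔4, ...), then swap the front and back halves of the string.
Starting from "nwofmxaykz": after the first operation, "wnfoxmyazk"; after the second, "myazkwnfox".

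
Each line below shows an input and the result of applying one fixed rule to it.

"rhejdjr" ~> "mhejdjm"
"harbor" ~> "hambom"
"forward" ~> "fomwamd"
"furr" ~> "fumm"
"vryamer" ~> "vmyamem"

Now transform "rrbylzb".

Rule — replace every "r" with "m".
On "rrbylzb" that produces "mmbylzb".

mmbylzb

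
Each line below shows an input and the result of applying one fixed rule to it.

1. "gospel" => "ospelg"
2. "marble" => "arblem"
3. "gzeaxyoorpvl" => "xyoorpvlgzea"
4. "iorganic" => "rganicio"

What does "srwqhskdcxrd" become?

hskdcxrdsrwq

The pattern: swap the front and back halves of the string, then move the last 2 characters to the front (rotate right by 2).
Starting from "srwqhskdcxrd": after the first operation, "kdcxrdsrwqhs"; after the second, "hskdcxrdsrwq".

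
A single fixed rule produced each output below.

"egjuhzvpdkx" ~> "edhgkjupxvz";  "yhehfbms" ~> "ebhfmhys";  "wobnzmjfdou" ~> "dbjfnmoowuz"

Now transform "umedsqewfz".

edfeqmuszw

In each case the input is transformed by: sort the characters into alphabetical order, then swap each adjacent pair of characters (1↔2, 3↔4, ...).
Starting from "umedsqewfz": after the first operation, "deefmqsuwz"; after the second, "edfeqmuszw".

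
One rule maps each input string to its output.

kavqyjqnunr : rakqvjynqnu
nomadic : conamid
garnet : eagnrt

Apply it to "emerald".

The transformation: swap each adjacent pair of characters (1↔2, 3↔4, ...), then move the last character to the front.
Working it through for "emerald": intermediate "merelad", final "dmerela".

dmerela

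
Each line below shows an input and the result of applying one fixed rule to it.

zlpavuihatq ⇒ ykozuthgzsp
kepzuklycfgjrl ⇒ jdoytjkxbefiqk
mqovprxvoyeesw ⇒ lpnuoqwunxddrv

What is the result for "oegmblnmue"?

Looking at the pairs, the operation is to shift every letter 1 place backward in the alphabet (wrapping around).
Doing the same to "oegmblnmue": "ndflakmltd".

ndflakmltd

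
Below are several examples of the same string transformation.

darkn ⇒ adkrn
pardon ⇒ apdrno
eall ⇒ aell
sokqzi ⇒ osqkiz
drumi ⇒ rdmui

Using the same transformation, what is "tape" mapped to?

atep

What's happening: swap each adjacent pair of characters (1↔2, 3↔4, ...).
On "tape" that produces "atep".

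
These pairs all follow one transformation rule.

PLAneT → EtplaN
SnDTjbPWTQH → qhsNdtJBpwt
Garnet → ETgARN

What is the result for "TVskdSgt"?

GTtvSKDs

Rule — flip the case of every letter, then move the last 2 characters to the front (rotate right by 2).
Applying both steps to "TVskdSgt": "tvSKDsGT", then "GTtvSKDs".
(Check on "Garnet": → "gARNET" → "ETgARN" ✓)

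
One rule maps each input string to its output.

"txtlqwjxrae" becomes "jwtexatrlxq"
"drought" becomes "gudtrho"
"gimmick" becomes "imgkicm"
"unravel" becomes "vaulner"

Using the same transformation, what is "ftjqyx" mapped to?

What's happening: take characters alternately from the front and the back (1st, last, 2nd, 2nd-last, ...), then move the last 2 characters to the front (rotate right by 2).
On "ftjqyx" that produces "jqfxty".

jqfxty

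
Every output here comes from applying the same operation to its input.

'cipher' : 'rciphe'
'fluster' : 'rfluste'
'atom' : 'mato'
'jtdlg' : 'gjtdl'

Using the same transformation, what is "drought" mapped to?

The pattern: move the last character to the front.
So "drought" becomes "tdrough".

tdrough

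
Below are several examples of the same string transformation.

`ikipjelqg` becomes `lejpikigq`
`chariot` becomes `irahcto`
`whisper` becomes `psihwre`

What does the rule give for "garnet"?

The rule is to move the last 2 characters to the front (rotate right by 2), then reverse the string.
For "garnet", step one produces "etgarn"; step two turns that into "nragte".

nragte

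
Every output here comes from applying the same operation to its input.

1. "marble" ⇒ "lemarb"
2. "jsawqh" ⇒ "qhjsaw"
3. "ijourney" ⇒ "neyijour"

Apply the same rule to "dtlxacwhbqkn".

hbqkndtlxacw

The pattern: move the first character to the end, then swap the front and back halves of the string.
Starting from "dtlxacwhbqkn": after the first operation, "tlxacwhbqknd"; after the second, "hbqkndtlxacw".
(Check on "ijourney": → "journeyi" → "neyijour" ✓)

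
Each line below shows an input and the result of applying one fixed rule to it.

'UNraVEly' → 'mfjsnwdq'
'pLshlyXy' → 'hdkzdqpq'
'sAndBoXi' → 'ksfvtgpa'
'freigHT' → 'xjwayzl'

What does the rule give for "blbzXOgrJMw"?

Each output is the input with this applied: shift every letter 8 places backward in the alphabet (wrapping around), then convert every letter to lowercase.
For "blbzXOgrJMw", step one produces "tdtrPGyjBEo"; step two turns that into "tdtrpgyjbeo".

tdtrpgyjbeo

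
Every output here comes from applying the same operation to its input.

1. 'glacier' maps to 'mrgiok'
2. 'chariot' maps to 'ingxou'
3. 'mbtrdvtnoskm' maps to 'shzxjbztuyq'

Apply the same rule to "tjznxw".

zpftd

The pattern: delete the last character, then shift every letter 6 places forward in the alphabet (wrapping around).
Working it through for "tjznxw": intermediate "tjznx", final "zpftd".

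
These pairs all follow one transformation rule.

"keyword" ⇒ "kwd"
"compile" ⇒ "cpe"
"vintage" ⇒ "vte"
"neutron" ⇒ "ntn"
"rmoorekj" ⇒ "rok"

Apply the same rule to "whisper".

The rule is to keep one character in every 3, starting at position 1 (positions 1st, 4th, 7th, ...).
"whisper" → "wsr".

wsr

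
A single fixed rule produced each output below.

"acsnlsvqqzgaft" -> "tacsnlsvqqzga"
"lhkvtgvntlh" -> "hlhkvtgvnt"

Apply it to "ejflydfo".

Rule — move the last 2 characters to the front (rotate right by 2), then delete the first character.
Starting from "ejflydfo": after the first operation, "foejflyd"; after the second, "oejflyd".

oejflyd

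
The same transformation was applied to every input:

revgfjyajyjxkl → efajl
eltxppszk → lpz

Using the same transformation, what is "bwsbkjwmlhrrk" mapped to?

In each case the input is transformed by: keep one character in every 3, starting at position 2 (positions 2nd, 5th, 8th, ...).
For "bwsbkjwmlhrrk" the result is "wkmr".

wkmr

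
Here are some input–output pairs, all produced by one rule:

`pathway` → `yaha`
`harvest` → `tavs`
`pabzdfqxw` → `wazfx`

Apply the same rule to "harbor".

The rule is to move the last character to the front, then keep every other character starting from the first (positions 1st, 3rd, 5th, ...).
Working it through for "harbor": intermediate "rharbo", final "rab".

rab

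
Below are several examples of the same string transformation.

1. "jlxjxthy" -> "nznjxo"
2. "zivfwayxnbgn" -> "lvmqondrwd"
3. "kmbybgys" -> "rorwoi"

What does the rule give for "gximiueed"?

The rule is to shift every letter 10 places backward in the alphabet (wrapping around), then delete the first 2 characters.
Applying both steps to "gximiueed": "wnycykuut", then "ycykuut".
(Check on "jlxjxthy": → "zbnznjxo" → "nznjxo" ✓)

ycykuut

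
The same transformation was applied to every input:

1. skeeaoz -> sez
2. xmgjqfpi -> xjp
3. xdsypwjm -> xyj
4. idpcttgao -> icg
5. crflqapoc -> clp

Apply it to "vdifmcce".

vfc

What's happening: keep one character in every 3, starting at position 1 (positions 1st, 4th, 7th, ...).
For "vdifmcce" the result is "vfc".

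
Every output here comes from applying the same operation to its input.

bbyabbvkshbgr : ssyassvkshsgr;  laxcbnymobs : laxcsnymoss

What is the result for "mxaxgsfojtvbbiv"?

Rule — replace every "b" with "s".
On "mxaxgsfojtvbbiv" that produces "mxaxgsfojtvssiv".

mxaxgsfojtvssiv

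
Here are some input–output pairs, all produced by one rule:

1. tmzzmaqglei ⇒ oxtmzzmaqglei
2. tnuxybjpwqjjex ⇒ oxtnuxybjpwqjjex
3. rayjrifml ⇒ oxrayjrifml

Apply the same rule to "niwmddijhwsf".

The pattern: prepend "ox".
So "niwmddijhwsf" becomes "oxniwmddijhwsf".

oxniwmddijhwsf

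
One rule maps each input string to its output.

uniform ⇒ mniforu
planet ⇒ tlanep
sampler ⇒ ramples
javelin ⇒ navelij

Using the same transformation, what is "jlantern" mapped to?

The pattern: swap the first and last characters.
For "jlantern" the result is "nlanterj".

nlanterj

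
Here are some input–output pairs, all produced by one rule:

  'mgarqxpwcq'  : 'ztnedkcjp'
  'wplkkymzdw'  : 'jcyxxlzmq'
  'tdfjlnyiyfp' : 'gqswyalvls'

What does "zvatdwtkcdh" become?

mingqjgxpq

The pattern: shift every letter 13 places forward in the alphabet (wrapping around) — i.e. ROT13, then delete the last character.
For "zvatdwtkcdh", step one produces "mingqjgxpqu"; step two turns that into "mingqjgxpq".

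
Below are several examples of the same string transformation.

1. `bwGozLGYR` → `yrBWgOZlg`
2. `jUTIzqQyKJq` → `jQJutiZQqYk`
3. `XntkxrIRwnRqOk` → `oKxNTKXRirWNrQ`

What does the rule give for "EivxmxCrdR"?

DreIVXMXcR

The transformation: move the last 2 characters to the front (rotate right by 2), then flip the case of every letter.
"EivxmxCrdR" → "dREivxmxCr" → "DreIVXMXcR".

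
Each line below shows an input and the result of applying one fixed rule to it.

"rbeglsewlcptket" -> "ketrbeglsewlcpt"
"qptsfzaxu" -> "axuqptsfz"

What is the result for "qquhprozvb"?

The transformation: move the last 3 characters to the front (rotate right by 3).
So "qquhprozvb" becomes "zvbqquhpro".

zvbqquhpro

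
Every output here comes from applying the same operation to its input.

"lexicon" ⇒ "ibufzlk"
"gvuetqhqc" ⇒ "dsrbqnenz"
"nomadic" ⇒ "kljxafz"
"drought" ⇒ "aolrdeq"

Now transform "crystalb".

Rule — shift every letter 3 places backward in the alphabet (wrapping around).
Applying that to "crystalb" gives "zovpqxiy".

zovpqxiy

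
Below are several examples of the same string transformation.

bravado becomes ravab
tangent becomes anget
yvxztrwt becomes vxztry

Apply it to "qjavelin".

Looking at the pairs, the operation is to delete the last 2 characters, then move the first character to the end.
"qjavelin" → "javelq".
(Check on "yvxztrwt": → "yvxztr" → "vxztry" ✓)

javelq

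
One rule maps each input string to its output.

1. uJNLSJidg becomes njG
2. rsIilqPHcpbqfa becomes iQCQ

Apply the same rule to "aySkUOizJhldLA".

Looking at the pairs, the operation is to keep one character in every 3, starting at position 3 (positions 3rd, 6th, 9th, ...), then flip the case of every letter.
"aySkUOizJhldLA" → "SOJd" → "sojD".

sojD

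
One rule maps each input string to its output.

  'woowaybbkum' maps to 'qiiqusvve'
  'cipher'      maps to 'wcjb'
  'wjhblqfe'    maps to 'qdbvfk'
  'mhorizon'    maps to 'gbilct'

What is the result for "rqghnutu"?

lkabho

Looking at the pairs, the operation is to shift every letter 6 places backward in the alphabet (wrapping around), then delete the last 2 characters.
"rqghnutu" → "lkabhono" → "lkabho".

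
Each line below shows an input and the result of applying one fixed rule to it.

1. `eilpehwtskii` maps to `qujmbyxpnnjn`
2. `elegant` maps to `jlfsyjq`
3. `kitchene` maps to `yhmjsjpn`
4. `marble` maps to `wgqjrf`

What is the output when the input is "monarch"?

In each case the input is transformed by: move the first 2 characters to the end (rotate left by 2), then shift every letter 5 places forward in the alphabet (wrapping around).
Working it through for "monarch": intermediate "narchmo", final "sfwhmrt".

sfwhmrt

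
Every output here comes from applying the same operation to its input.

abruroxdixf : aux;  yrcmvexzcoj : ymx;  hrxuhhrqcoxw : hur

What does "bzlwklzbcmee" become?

The pattern: delete the last 3 characters, then keep one character in every 3, starting at position 1 (positions 1st, 4th, 7th, ...).
For "bzlwklzbcmee", step one produces "bzlwklzbc"; step two turns that into "bwz".

bwz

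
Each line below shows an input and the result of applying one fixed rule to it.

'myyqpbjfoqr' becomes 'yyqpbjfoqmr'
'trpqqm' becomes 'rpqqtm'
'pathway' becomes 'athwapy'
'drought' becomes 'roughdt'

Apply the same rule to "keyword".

eyworkd

The transformation: swap the first and last characters, then move the first character to the end.
Applying both steps to "keyword": "deywork", then "eyworkd".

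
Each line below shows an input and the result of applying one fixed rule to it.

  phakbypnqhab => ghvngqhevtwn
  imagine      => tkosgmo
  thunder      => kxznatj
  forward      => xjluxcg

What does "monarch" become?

insutgx

The rule is to move the last 2 characters to the front (rotate right by 2), then shift every letter 6 places forward in the alphabet (wrapping around).
On "monarch": the first step gives "chmonar", and the second then gives "insutgx".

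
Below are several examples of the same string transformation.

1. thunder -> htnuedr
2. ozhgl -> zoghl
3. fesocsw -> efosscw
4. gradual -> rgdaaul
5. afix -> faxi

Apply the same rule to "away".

Looking at the pairs, the operation is to swap each adjacent pair of characters (1↔2, 3↔4, ...).
"away" → "waya".

waya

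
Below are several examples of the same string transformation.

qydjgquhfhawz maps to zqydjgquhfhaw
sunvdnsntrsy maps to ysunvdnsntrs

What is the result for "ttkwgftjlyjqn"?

Looking at the pairs, the operation is to move the last character to the front.
"ttkwgftjlyjqn" → "nttkwgftjlyjq".

nttkwgftjlyjq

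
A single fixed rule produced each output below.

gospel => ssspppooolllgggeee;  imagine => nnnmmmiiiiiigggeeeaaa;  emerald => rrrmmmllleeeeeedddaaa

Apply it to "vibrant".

The transformation: repeat every character 3 times, then sort the characters into reverse alphabetical order.
"vibrant" → "vvviiibbbrrraaannnttt" → "vvvtttrrrnnniiibbbaaa".

vvvtttrrrnnniiibbbaaa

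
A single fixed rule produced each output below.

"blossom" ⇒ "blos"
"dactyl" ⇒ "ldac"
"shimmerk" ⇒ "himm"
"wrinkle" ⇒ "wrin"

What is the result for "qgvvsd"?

The rule is to move the last 3 characters to the front (rotate right by 3), then keep only the last 4 characters.
Applying both steps to "qgvvsd": "vsdqgv", then "dqgv".

dqgv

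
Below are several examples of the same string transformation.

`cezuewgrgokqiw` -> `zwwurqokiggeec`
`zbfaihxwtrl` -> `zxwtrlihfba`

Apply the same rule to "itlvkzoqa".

zvtqolkia

Rule — sort the characters into reverse alphabetical order.
On "itlvkzoqa" that produces "zvtqolkia".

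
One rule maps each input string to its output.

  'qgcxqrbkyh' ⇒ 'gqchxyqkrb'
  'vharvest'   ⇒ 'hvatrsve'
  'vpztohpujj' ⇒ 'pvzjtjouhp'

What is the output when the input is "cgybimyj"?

What's happening: move the first character to the end, then take characters alternately from the front and the back (1st, last, 2nd, 2nd-last, ...).
Applying both steps to "cgybimyj": "gybimyjc", then "gcyjbyim".

gcyjbyim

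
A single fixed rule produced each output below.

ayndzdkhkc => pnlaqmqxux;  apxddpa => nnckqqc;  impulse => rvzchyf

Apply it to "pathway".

Looking at the pairs, the operation is to move the last character to the front, then shift every letter 13 places forward in the alphabet (wrapping around) — i.e. ROT13.
"pathway" → "ypathwa" → "lcngujn".

lcngujn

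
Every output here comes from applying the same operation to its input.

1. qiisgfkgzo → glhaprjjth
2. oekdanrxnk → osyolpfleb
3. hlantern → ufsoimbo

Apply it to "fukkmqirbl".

rjscmgvlln

In each case the input is transformed by: swap the front and back halves of the string, then shift every letter 1 place forward in the alphabet (wrapping around).
Doing the same to "fukkmqirbl": "rjscmgvlln".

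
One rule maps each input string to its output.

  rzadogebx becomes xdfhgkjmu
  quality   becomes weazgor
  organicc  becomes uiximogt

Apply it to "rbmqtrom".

Rule — take characters alternately from the front and the back (1st, last, 2nd, 2nd-last, ...), then shift every letter 6 places forward in the alphabet (wrapping around).
Working it through for "rbmqtrom": intermediate "rmbomrqt", final "xshusxwz".

xshusxwz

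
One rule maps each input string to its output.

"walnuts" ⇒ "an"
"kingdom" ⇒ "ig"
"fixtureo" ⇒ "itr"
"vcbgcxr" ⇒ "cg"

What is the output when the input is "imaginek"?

What's happening: keep every other character starting from the second (positions 2nd, 4th, 6th, ...), then delete the last character.
On "imaginek": the first step gives "mgnk", and the second then gives "mgn".

mgn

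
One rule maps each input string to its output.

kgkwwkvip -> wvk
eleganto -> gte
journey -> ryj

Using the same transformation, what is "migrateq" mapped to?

The transformation: keep one character in every 3, starting at position 1 (positions 1st, 4th, 7th, ...), then move the first character to the end.
For "migrateq", step one produces "mre"; step two turns that into "rem".

rem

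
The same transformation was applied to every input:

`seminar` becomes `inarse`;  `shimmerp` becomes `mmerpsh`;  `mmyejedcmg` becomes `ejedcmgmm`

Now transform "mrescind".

scindmr

Rule — move the first 3 characters to the end (rotate left by 3), then delete the last character.
For "mrescind", step one produces "scindmre"; step two turns that into "scindmr".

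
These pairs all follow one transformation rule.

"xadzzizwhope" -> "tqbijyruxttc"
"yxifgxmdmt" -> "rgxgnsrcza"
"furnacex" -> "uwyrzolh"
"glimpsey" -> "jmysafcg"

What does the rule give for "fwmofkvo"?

zepizqgi

The pattern: swap the front and back halves of the string, then shift every letter 6 places backward in the alphabet (wrapping around).
Working it through for "fwmofkvo": intermediate "fkvofwmo", final "zepizqgi".
(Check on "xadzzizwhope": → "zwhopexadzzi" → "tqbijyruxttc" ✓)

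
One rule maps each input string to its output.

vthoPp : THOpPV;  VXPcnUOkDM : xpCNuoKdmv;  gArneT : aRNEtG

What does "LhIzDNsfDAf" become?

The pattern: flip the case of every letter, then move the first character to the end.
Working it through for "LhIzDNsfDAf": intermediate "lHiZdnSFdaF", final "HiZdnSFdaFl".

HiZdnSFdaFl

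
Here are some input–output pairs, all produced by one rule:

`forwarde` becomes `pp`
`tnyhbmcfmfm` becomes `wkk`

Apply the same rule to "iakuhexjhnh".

Rule — keep one character in every 3, starting at position 3 (positions 3rd, 6th, 9th, ...), then shift every letter 2 places backward in the alphabet (wrapping around).
Working it through for "iakuhexjhnh": intermediate "keh", final "icf".

icf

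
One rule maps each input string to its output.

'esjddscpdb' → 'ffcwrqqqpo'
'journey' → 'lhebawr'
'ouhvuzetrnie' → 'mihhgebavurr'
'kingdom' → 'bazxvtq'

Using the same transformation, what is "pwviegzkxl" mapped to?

What's happening: sort the characters into reverse alphabetical order, then shift every letter 13 places forward in the alphabet (wrapping around) — i.e. ROT13.
For "pwviegzkxl", step one produces "zxwvplkige"; step two turns that into "mkjicyxvtr".

mkjicyxvtr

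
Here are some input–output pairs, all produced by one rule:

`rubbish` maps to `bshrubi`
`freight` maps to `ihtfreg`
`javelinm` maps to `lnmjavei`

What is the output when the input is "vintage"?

tgevina

In each case the input is transformed by: move the last 3 characters to the front (rotate right by 3), then swap the first and last characters.
"vintage" → "agevint" → "tgevina".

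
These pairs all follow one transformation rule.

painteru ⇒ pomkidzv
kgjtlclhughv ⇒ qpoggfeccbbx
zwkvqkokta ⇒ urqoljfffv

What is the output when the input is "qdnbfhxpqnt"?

The rule is to sort the characters into reverse alphabetical order, then shift every letter 5 places backward in the alphabet (wrapping around).
"qdnbfhxpqnt" → "xtqqpnnhfdb" → "sollkiicayw".

sollkiicayw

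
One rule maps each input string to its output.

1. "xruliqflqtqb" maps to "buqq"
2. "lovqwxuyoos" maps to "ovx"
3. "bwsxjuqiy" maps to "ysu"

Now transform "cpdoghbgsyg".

Looking at the pairs, the operation is to keep one character in every 3, starting at position 3 (positions 3rd, 6th, 9th, ...), then move the last character to the front.
"cpdoghbgsyg" → "dhs" → "sdh".

sdh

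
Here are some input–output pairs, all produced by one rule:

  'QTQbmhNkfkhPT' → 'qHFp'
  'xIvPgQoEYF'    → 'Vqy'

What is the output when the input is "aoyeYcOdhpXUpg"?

YCHu

The transformation: keep one character in every 3, starting at position 3 (positions 3rd, 6th, 9th, ...), then flip the case of every letter.
On "aoyeYcOdhpXUpg": the first step gives "ychU", and the second then gives "YCHu".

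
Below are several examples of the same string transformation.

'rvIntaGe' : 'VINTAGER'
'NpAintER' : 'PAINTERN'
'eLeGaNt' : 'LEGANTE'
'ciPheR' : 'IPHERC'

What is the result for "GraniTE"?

What's happening: move the first character to the end, then convert every letter to uppercase.
Applying both steps to "GraniTE": "raniTEG", then "RANITEG".
(Check on "eLeGaNt": → "LeGaNte" → "LEGANTE" ✓)

RANITEG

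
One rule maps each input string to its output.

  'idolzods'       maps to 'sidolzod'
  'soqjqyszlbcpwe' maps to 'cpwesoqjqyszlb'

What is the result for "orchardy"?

The pattern: swap the front and back halves of the string, then move the first 3 characters to the end (rotate left by 3).
Starting from "orchardy": after the first operation, "ardyorch"; after the second, "yorchard".
(Check on "soqjqyszlbcpwe": → "zlbcpwesoqjqys" → "cpwesoqjqyszlb" ✓)

yorchard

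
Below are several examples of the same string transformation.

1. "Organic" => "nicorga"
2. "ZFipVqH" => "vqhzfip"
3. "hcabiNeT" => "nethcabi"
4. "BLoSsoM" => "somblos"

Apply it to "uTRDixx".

ixxutrd

What's happening: move the last 3 characters to the front (rotate right by 3), then convert every letter to lowercase.
Working it through for "uTRDixx": intermediate "ixxuTRD", final "ixxutrd".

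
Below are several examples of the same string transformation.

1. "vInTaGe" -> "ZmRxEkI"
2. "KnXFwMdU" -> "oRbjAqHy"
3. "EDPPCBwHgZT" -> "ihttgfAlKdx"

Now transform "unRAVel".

The rule is to shift every letter 4 places forward in the alphabet (wrapping around), then flip the case of every letter.
On "unRAVel": the first step gives "yrVEZip", and the second then gives "YRvezIP".

YRvezIP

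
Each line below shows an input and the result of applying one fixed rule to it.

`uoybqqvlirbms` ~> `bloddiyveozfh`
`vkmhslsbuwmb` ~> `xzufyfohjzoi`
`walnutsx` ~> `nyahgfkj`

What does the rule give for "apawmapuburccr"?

cnjznchoheppen

Each output is the input with this applied: move the first character to the end, then shift every letter 13 places forward in the alphabet (wrapping around) — i.e. ROT13.
"apawmapuburccr" → "pawmapuburccra" → "cnjznchoheppen".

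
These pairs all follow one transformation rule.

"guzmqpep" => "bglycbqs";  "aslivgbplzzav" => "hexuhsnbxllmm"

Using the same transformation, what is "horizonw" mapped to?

Each output is the input with this applied: swap the first and last characters, then shift every letter 12 places forward in the alphabet (wrapping around).
For "horizonw" the result is "iadulazt".

iadulazt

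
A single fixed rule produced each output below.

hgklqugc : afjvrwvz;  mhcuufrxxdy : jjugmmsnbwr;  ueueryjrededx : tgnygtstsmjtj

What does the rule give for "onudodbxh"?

sdsqmwdcj

In each case the input is transformed by: move the first 3 characters to the end (rotate left by 3), then shift every letter 11 places backward in the alphabet (wrapping around).
For "onudodbxh", step one produces "dodbxhonu"; step two turns that into "sdsqmwdcj".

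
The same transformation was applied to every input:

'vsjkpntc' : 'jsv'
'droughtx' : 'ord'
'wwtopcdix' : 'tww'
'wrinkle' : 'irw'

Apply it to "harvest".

rah

The rule is to reverse the string, then keep only the last 3 characters.
For "harvest", step one produces "tsevrah"; step two turns that into "rah".
(Check on "wwtopcdix": → "xidcpotww" → "tww" ✓)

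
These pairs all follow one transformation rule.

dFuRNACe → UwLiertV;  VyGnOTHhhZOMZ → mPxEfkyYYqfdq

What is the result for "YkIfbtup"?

Rule — flip the case of every letter, then shift every letter 9 places backward in the alphabet (wrapping around).
Working it through for "YkIfbtup": intermediate "yKiFBTUP", final "pBzWSKLG".

pBzWSKLG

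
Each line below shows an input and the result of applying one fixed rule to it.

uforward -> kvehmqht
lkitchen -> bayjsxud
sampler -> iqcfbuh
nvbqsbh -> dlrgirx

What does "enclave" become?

Rule — shift every letter 10 places backward in the alphabet (wrapping around).
On "enclave" that produces "udsbqlu".

udsbqlu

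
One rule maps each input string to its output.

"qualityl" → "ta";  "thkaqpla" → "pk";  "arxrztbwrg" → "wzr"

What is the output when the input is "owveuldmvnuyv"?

umuw

What's happening: reverse the string, then keep one character in every 3, starting at position 3 (positions 3rd, 6th, 9th, ...).
On "owveuldmvnuyv": the first step gives "vyunvmdluevwo", and the second then gives "umuw".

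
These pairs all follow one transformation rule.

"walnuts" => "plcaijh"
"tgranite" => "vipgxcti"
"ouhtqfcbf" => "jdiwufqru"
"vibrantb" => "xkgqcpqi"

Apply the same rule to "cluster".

arhjtig

The pattern: shift every letter 11 places backward in the alphabet (wrapping around), then swap each adjacent pair of characters (1↔2, 3↔4, ...).
On "cluster" that produces "arhjtig".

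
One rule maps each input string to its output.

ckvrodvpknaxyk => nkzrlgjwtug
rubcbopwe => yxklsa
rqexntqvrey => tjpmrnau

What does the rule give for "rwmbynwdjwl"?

In each case the input is transformed by: delete the first 3 characters, then shift every letter 4 places backward in the alphabet (wrapping around).
For "rwmbynwdjwl" the result is "xujszfsh".

xujszfsh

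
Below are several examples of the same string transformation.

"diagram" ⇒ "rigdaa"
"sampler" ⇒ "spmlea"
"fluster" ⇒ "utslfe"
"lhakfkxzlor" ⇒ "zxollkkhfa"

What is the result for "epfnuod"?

What's happening: delete the last character, then sort the characters into reverse alphabetical order.
Applying both steps to "epfnuod": "epfnuo", then "uponfe".

uponfe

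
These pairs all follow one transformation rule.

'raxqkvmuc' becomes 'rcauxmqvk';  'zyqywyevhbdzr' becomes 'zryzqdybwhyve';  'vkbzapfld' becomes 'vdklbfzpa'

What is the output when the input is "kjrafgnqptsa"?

kajsrtapfqgn

What's happening: take characters alternately from the front and the back (1st, last, 2nd, 2nd-last, ...).
Applying that to "kjrafgnqptsa" gives "kajsrtapfqgn".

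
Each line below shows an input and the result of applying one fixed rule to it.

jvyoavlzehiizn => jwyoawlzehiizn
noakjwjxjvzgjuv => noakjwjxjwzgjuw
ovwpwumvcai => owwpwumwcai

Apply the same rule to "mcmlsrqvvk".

What's happening: replace every "v" with "w".
Doing the same to "mcmlsrqvvk": "mcmlsrqwwk".

mcmlsrqwwk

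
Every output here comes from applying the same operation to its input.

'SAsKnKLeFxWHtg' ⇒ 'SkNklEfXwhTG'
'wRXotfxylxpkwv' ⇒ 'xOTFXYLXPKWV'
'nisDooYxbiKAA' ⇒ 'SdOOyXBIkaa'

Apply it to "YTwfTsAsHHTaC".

Each output is the input with this applied: flip the case of every letter, then delete the first 2 characters.
Starting from "YTwfTsAsHHTaC": after the first operation, "ytWFtSaShhtAc"; after the second, "WFtSaShhtAc".

WFtSaShhtAc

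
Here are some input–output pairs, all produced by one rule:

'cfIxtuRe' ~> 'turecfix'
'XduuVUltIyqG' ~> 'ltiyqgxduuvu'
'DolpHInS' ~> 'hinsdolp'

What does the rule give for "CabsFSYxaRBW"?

yxarbwcabsfs

Looking at the pairs, the operation is to swap the front and back halves of the string, then convert every letter to lowercase.
"CabsFSYxaRBW" → "yxarbwcabsfs".
(Check on "cfIxtuRe": → "tuRecfIx" → "turecfix" ✓)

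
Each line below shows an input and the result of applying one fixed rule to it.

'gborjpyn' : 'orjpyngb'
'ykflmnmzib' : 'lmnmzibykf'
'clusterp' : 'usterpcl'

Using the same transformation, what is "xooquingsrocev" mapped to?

The rule is to swap the front and back halves of the string, then move the last 2 characters to the front (rotate right by 2).
"xooquingsrocev" → "ingsrocevxooqu".
(Check on "gborjpyn": → "jpyngbor" → "orjpyngb" ✓)

ingsrocevxooqu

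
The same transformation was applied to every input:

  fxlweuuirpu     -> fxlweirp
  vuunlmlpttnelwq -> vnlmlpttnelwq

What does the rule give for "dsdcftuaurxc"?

dsdcftarxc

The pattern: remove every "u".
So "dsdcftuaurxc" becomes "dsdcftarxc".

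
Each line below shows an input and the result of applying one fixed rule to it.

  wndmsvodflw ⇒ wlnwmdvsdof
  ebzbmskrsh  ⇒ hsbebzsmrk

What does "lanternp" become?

pnaltnre

What's happening: move the last 2 characters to the front (rotate right by 2), then swap each adjacent pair of characters (1↔2, 3↔4, ...).
On "lanternp": the first step gives "nplanter", and the second then gives "pnaltnre".
(Check on "ebzbmskrsh": → "shebzbmskr" → "hsbebzsmrk" ✓)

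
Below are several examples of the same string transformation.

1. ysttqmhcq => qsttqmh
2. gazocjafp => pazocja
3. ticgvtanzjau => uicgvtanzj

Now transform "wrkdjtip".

Each output is the input with this applied: swap the first and last characters, then delete the last 2 characters.
Applying both steps to "wrkdjtip": "prkdjtiw", then "prkdjt".

prkdjt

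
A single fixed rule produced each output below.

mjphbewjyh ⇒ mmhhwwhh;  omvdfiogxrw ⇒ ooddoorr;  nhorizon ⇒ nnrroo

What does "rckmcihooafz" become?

The pattern: keep one character in every 3, starting at position 1 (positions 1st, 4th, 7th, ...), then double every character.
Working it through for "rckmcihooafz": intermediate "rmha", final "rrmmhhaa".
(Check on "omvdfiogxrw": → "odor" → "ooddoorr" ✓)

rrmmhhaa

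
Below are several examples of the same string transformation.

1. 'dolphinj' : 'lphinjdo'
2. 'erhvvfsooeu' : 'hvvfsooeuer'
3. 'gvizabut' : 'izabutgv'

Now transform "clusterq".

Each output is the input with this applied: move the first 2 characters to the end (rotate left by 2).
So "clusterq" becomes "usterqcl".

usterqcl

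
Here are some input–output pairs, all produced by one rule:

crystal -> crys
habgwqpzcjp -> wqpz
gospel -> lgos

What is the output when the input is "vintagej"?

What's happening: move the last 3 characters to the front (rotate right by 3), then keep only the last 4 characters.
For "vintagej", step one produces "gejvinta"; step two turns that into "inta".

inta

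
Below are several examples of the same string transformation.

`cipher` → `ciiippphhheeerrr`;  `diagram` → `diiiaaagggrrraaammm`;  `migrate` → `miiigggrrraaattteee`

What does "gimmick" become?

giiimmmmmmiiiccckkk

The pattern: repeat every character 3 times, then delete the first 2 characters.
On "gimmick": the first step gives "gggiiimmmmmmiiiccckkk", and the second then gives "giiimmmmmmiiiccckkk".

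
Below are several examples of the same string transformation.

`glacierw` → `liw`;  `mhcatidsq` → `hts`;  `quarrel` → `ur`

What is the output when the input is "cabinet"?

an

Rule — keep one character in every 3, starting at position 2 (positions 2nd, 5th, 8th, ...).
"cabinet" → "an".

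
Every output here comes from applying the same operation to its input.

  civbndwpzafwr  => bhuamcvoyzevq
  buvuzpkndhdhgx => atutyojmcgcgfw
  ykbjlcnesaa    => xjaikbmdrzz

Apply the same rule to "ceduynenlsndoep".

bdctxmdmkrmcndo

The rule is to shift every letter 1 place backward in the alphabet (wrapping around).
On "ceduynenlsndoep" that produces "bdctxmdmkrmcndo".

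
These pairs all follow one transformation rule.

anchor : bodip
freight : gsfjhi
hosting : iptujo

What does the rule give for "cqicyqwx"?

The transformation: shift every letter 1 place forward in the alphabet (wrapping around), then delete the last character.
On "cqicyqwx": the first step gives "drjdzrxy", and the second then gives "drjdzrx".

drjdzrx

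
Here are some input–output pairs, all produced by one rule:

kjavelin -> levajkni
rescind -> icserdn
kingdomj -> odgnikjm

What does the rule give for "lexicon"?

cixelno

The transformation: reverse the string, then move the first 2 characters to the end (rotate left by 2).
"lexicon" → "cixelno".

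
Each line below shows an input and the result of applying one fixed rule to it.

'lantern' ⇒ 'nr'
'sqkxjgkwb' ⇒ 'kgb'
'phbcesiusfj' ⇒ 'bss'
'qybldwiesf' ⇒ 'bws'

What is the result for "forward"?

Looking at the pairs, the operation is to keep one character in every 3, starting at position 3 (positions 3rd, 6th, 9th, ...).
Applying that to "forward" gives "rr".

rr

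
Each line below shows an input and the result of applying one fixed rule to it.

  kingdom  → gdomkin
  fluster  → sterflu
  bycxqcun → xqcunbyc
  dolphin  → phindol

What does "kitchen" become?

Rule — move the first 3 characters to the end (rotate left by 3).
Applying that to "kitchen" gives "chenkit".

chenkit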